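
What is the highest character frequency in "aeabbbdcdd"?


Input: aeabbbdcdd
Character counts:
  'a': 2
  'b': 3
  'c': 1
  'd': 3
  'e': 1
Maximum frequency: 3

3


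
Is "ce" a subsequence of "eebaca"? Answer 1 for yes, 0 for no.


Check if "ce" is a subsequence of "eebaca"
Greedy scan:
  Position 0 ('e'): no match needed
  Position 1 ('e'): no match needed
  Position 2 ('b'): no match needed
  Position 3 ('a'): no match needed
  Position 4 ('c'): matches sub[0] = 'c'
  Position 5 ('a'): no match needed
Only matched 1/2 characters => not a subsequence

0


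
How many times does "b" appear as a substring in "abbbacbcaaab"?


Searching for "b" in "abbbacbcaaab"
Scanning each position:
  Position 0: "a" => no
  Position 1: "b" => MATCH
  Position 2: "b" => MATCH
  Position 3: "b" => MATCH
  Position 4: "a" => no
  Position 5: "c" => no
  Position 6: "b" => MATCH
  Position 7: "c" => no
  Position 8: "a" => no
  Position 9: "a" => no
  Position 10: "a" => no
  Position 11: "b" => MATCH
Total occurrences: 5

5


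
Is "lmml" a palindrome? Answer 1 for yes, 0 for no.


Input: lmml
Reversed: lmml
  Compare pos 0 ('l') with pos 3 ('l'): match
  Compare pos 1 ('m') with pos 2 ('m'): match
Result: palindrome

1


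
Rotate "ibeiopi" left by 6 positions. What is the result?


Input: "ibeiopi", rotate left by 6
First 6 characters: "ibeiop"
Remaining characters: "i"
Concatenate remaining + first: "i" + "ibeiop" = "iibeiop"

iibeiop


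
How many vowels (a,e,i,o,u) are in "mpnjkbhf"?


Input: mpnjkbhf
Checking each character:
  'm' at position 0: consonant
  'p' at position 1: consonant
  'n' at position 2: consonant
  'j' at position 3: consonant
  'k' at position 4: consonant
  'b' at position 5: consonant
  'h' at position 6: consonant
  'f' at position 7: consonant
Total vowels: 0

0


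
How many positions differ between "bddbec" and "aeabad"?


Comparing "bddbec" and "aeabad" position by position:
  Position 0: 'b' vs 'a' => DIFFER
  Position 1: 'd' vs 'e' => DIFFER
  Position 2: 'd' vs 'a' => DIFFER
  Position 3: 'b' vs 'b' => same
  Position 4: 'e' vs 'a' => DIFFER
  Position 5: 'c' vs 'd' => DIFFER
Positions that differ: 5

5


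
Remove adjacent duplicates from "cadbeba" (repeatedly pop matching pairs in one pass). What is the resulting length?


Input: cadbeba
Stack-based adjacent duplicate removal:
  Read 'c': push. Stack: c
  Read 'a': push. Stack: ca
  Read 'd': push. Stack: cad
  Read 'b': push. Stack: cadb
  Read 'e': push. Stack: cadbe
  Read 'b': push. Stack: cadbeb
  Read 'a': push. Stack: cadbeba
Final stack: "cadbeba" (length 7)

7


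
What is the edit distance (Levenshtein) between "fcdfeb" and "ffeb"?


Computing edit distance: "fcdfeb" -> "ffeb"
DP table:
           f    f    e    b
      0    1    2    3    4
  f   1    0    1    2    3
  c   2    1    1    2    3
  d   3    2    2    2    3
  f   4    3    2    3    3
  e   5    4    3    2    3
  b   6    5    4    3    2
Edit distance = dp[6][4] = 2

2


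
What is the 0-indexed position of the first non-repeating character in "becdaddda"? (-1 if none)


Input: becdaddda
Character frequencies:
  'a': 2
  'b': 1
  'c': 1
  'd': 4
  'e': 1
Scanning left to right for freq == 1:
  Position 0 ('b'): unique! => answer = 0

0


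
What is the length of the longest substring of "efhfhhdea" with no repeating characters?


Input: "efhfhhdea"
Sliding window (track last position of each char):
  Position 0 ('e'): window [0,0] length 1 -- new best
  Position 1 ('f'): window [0,1] length 2 -- new best
  Position 2 ('h'): window [0,2] length 3 -- new best
  Position 3 ('f'): repeat (last at 1), move window start to 2
  Position 3 ('f'): window [2,3] length 2
  Position 4 ('h'): repeat (last at 2), move window start to 3
  Position 4 ('h'): window [3,4] length 2
  Position 5 ('h'): repeat (last at 4), move window start to 5
  Position 5 ('h'): window [5,5] length 1
  Position 6 ('d'): window [5,6] length 2
  Position 7 ('e'): window [5,7] length 3
  Position 8 ('a'): window [5,8] length 4 -- new best
Longest substring with no repeats: "hdea" with length 4

4


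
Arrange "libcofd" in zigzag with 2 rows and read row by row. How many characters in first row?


Zigzag "libcofd" into 2 rows:
Placing characters:
  'l' => row 0
  'i' => row 1
  'b' => row 0
  'c' => row 1
  'o' => row 0
  'f' => row 1
  'd' => row 0
Rows:
  Row 0: "lbod"
  Row 1: "icf"
First row length: 4

4


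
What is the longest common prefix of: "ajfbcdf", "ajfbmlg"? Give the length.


Words: ajfbcdf, ajfbmlg
  Position 0: all 'a' => match
  Position 1: all 'j' => match
  Position 2: all 'f' => match
  Position 3: all 'b' => match
  Position 4: ('c', 'm') => mismatch, stop
LCP = "ajfb" (length 4)

4


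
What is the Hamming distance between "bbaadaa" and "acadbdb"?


Comparing "bbaadaa" and "acadbdb" position by position:
  Position 0: 'b' vs 'a' => differ
  Position 1: 'b' vs 'c' => differ
  Position 2: 'a' vs 'a' => same
  Position 3: 'a' vs 'd' => differ
  Position 4: 'd' vs 'b' => differ
  Position 5: 'a' vs 'd' => differ
  Position 6: 'a' vs 'b' => differ
Total differences (Hamming distance): 6

6


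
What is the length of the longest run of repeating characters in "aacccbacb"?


Input: "aacccbacb"
Scanning for longest run:
  Position 1 ('a'): continues run of 'a', length=2
  Position 2 ('c'): new char, reset run to 1
  Position 3 ('c'): continues run of 'c', length=2
  Position 4 ('c'): continues run of 'c', length=3
  Position 5 ('b'): new char, reset run to 1
  Position 6 ('a'): new char, reset run to 1
  Position 7 ('c'): new char, reset run to 1
  Position 8 ('b'): new char, reset run to 1
Longest run: 'c' with length 3

3


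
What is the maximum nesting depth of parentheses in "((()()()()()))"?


Input: "((()()()()()))"
Tracking depth:
  Position 0 '(': depth becomes 1
  Position 1 '(': depth becomes 2
  Position 2 '(': depth becomes 3
  Position 3 ')': depth becomes 2
  Position 4 '(': depth becomes 3
  Position 5 ')': depth becomes 2
  Position 6 '(': depth becomes 3
  Position 7 ')': depth becomes 2
  Position 8 '(': depth becomes 3
  Position 9 ')': depth becomes 2
  Position 10 '(': depth becomes 3
  Position 11 ')': depth becomes 2
  Position 12 ')': depth becomes 1
  Position 13 ')': depth becomes 0
Maximum depth reached: 3

3


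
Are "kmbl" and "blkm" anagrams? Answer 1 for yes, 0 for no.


Strings: "kmbl", "blkm"
Sorted first:  bklm
Sorted second: bklm
Sorted forms match => anagrams

1


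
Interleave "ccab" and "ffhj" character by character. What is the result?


Interleaving "ccab" and "ffhj":
  Position 0: 'c' from first, 'f' from second => "cf"
  Position 1: 'c' from first, 'f' from second => "cf"
  Position 2: 'a' from first, 'h' from second => "ah"
  Position 3: 'b' from first, 'j' from second => "bj"
Result: cfcfahbj

cfcfahbj


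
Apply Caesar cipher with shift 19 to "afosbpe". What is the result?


Caesar cipher: shift "afosbpe" by 19
  'a' (pos 0) + 19 = pos 19 = 't'
  'f' (pos 5) + 19 = pos 24 = 'y'
  'o' (pos 14) + 19 = pos 7 = 'h'
  's' (pos 18) + 19 = pos 11 = 'l'
  'b' (pos 1) + 19 = pos 20 = 'u'
  'p' (pos 15) + 19 = pos 8 = 'i'
  'e' (pos 4) + 19 = pos 23 = 'x'
Result: tyhluix

tyhluix


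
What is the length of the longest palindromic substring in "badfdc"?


Input: "badfdc"
Checking substrings for palindromes:
  [2:5] "dfd" (len 3) => palindrome
Longest palindromic substring: "dfd" with length 3

3


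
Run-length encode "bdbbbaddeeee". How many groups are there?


Input: bdbbbaddeeee
Scanning for consecutive runs:
  Group 1: 'b' x 1 (positions 0-0)
  Group 2: 'd' x 1 (positions 1-1)
  Group 3: 'b' x 3 (positions 2-4)
  Group 4: 'a' x 1 (positions 5-5)
  Group 5: 'd' x 2 (positions 6-7)
  Group 6: 'e' x 4 (positions 8-11)
Total groups: 6

6


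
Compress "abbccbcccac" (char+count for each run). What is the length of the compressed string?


Input: abbccbcccac
Runs:
  'a' x 1 => "a1"
  'b' x 2 => "b2"
  'c' x 2 => "c2"
  'b' x 1 => "b1"
  'c' x 3 => "c3"
  'a' x 1 => "a1"
  'c' x 1 => "c1"
Compressed: "a1b2c2b1c3a1c1"
Compressed length: 14

14


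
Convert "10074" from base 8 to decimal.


Input: "10074" in base 8
Positional expansion:
  Digit '1' (value 1) x 8^4 = 4096
  Digit '0' (value 0) x 8^3 = 0
  Digit '0' (value 0) x 8^2 = 0
  Digit '7' (value 7) x 8^1 = 56
  Digit '4' (value 4) x 8^0 = 4
Sum = 4156

4156


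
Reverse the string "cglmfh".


Input: cglmfh
Reading characters right to left:
  Position 5: 'h'
  Position 4: 'f'
  Position 3: 'm'
  Position 2: 'l'
  Position 1: 'g'
  Position 0: 'c'
Reversed: hfmlgc

hfmlgc


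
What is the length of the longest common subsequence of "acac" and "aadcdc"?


LCS of "acac" and "aadcdc"
DP table:
           a    a    d    c    d    c
      0    0    0    0    0    0    0
  a   0    1    1    1    1    1    1
  c   0    1    1    1    2    2    2
  a   0    1    2    2    2    2    2
  c   0    1    2    2    3    3    3
LCS length = dp[4][6] = 3

3


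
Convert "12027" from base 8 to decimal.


Input: "12027" in base 8
Positional expansion:
  Digit '1' (value 1) x 8^4 = 4096
  Digit '2' (value 2) x 8^3 = 1024
  Digit '0' (value 0) x 8^2 = 0
  Digit '2' (value 2) x 8^1 = 16
  Digit '7' (value 7) x 8^0 = 7
Sum = 5143

5143


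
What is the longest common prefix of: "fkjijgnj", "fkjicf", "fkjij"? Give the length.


Words: fkjijgnj, fkjicf, fkjij
  Position 0: all 'f' => match
  Position 1: all 'k' => match
  Position 2: all 'j' => match
  Position 3: all 'i' => match
  Position 4: ('j', 'c', 'j') => mismatch, stop
LCP = "fkji" (length 4)

4


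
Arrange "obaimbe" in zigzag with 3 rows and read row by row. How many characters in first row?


Zigzag "obaimbe" into 3 rows:
Placing characters:
  'o' => row 0
  'b' => row 1
  'a' => row 2
  'i' => row 1
  'm' => row 0
  'b' => row 1
  'e' => row 2
Rows:
  Row 0: "om"
  Row 1: "bib"
  Row 2: "ae"
First row length: 2

2


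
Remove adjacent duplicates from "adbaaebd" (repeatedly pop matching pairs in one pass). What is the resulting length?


Input: adbaaebd
Stack-based adjacent duplicate removal:
  Read 'a': push. Stack: a
  Read 'd': push. Stack: ad
  Read 'b': push. Stack: adb
  Read 'a': push. Stack: adba
  Read 'a': matches stack top 'a' => pop. Stack: adb
  Read 'e': push. Stack: adbe
  Read 'b': push. Stack: adbeb
  Read 'd': push. Stack: adbebd
Final stack: "adbebd" (length 6)

6


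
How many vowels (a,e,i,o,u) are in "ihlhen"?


Input: ihlhen
Checking each character:
  'i' at position 0: vowel (running total: 1)
  'h' at position 1: consonant
  'l' at position 2: consonant
  'h' at position 3: consonant
  'e' at position 4: vowel (running total: 2)
  'n' at position 5: consonant
Total vowels: 2

2


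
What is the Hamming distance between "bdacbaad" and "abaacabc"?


Comparing "bdacbaad" and "abaacabc" position by position:
  Position 0: 'b' vs 'a' => differ
  Position 1: 'd' vs 'b' => differ
  Position 2: 'a' vs 'a' => same
  Position 3: 'c' vs 'a' => differ
  Position 4: 'b' vs 'c' => differ
  Position 5: 'a' vs 'a' => same
  Position 6: 'a' vs 'b' => differ
  Position 7: 'd' vs 'c' => differ
Total differences (Hamming distance): 6

6


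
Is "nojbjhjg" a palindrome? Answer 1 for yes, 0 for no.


Input: nojbjhjg
Reversed: gjhjbjon
  Compare pos 0 ('n') with pos 7 ('g'): MISMATCH
  Compare pos 1 ('o') with pos 6 ('j'): MISMATCH
  Compare pos 2 ('j') with pos 5 ('h'): MISMATCH
  Compare pos 3 ('b') with pos 4 ('j'): MISMATCH
Result: not a palindrome

0


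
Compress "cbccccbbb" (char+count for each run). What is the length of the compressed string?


Input: cbccccbbb
Runs:
  'c' x 1 => "c1"
  'b' x 1 => "b1"
  'c' x 4 => "c4"
  'b' x 3 => "b3"
Compressed: "c1b1c4b3"
Compressed length: 8

8


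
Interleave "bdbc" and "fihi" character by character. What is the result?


Interleaving "bdbc" and "fihi":
  Position 0: 'b' from first, 'f' from second => "bf"
  Position 1: 'd' from first, 'i' from second => "di"
  Position 2: 'b' from first, 'h' from second => "bh"
  Position 3: 'c' from first, 'i' from second => "ci"
Result: bfdibhci

bfdibhci


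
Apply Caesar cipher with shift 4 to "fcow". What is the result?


Caesar cipher: shift "fcow" by 4
  'f' (pos 5) + 4 = pos 9 = 'j'
  'c' (pos 2) + 4 = pos 6 = 'g'
  'o' (pos 14) + 4 = pos 18 = 's'
  'w' (pos 22) + 4 = pos 0 = 'a'
Result: jgsa

jgsa


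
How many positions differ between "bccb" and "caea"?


Comparing "bccb" and "caea" position by position:
  Position 0: 'b' vs 'c' => DIFFER
  Position 1: 'c' vs 'a' => DIFFER
  Position 2: 'c' vs 'e' => DIFFER
  Position 3: 'b' vs 'a' => DIFFER
Positions that differ: 4

4


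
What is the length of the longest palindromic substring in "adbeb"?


Input: "adbeb"
Checking substrings for palindromes:
  [2:5] "beb" (len 3) => palindrome
Longest palindromic substring: "beb" with length 3

3


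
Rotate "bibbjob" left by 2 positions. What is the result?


Input: "bibbjob", rotate left by 2
First 2 characters: "bi"
Remaining characters: "bbjob"
Concatenate remaining + first: "bbjob" + "bi" = "bbjobbi"

bbjobbi


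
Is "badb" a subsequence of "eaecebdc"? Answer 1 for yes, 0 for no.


Check if "badb" is a subsequence of "eaecebdc"
Greedy scan:
  Position 0 ('e'): no match needed
  Position 1 ('a'): no match needed
  Position 2 ('e'): no match needed
  Position 3 ('c'): no match needed
  Position 4 ('e'): no match needed
  Position 5 ('b'): matches sub[0] = 'b'
  Position 6 ('d'): no match needed
  Position 7 ('c'): no match needed
Only matched 1/4 characters => not a subsequence

0


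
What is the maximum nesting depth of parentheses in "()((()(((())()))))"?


Input: "()((()(((())()))))"
Tracking depth:
  Position 0 '(': depth becomes 1
  Position 1 ')': depth becomes 0
  Position 2 '(': depth becomes 1
  Position 3 '(': depth becomes 2
  Position 4 '(': depth becomes 3
  Position 5 ')': depth becomes 2
  Position 6 '(': depth becomes 3
  Position 7 '(': depth becomes 4
  Position 8 '(': depth becomes 5
  Position 9 '(': depth becomes 6
  Position 10 ')': depth becomes 5
  Position 11 ')': depth becomes 4
  Position 12 '(': depth becomes 5
  Position 13 ')': depth becomes 4
  Position 14 ')': depth becomes 3
  Position 15 ')': depth becomes 2
  Position 16 ')': depth becomes 1
  Position 17 ')': depth becomes 0
Maximum depth reached: 6

6


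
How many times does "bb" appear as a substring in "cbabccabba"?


Searching for "bb" in "cbabccabba"
Scanning each position:
  Position 0: "cb" => no
  Position 1: "ba" => no
  Position 2: "ab" => no
  Position 3: "bc" => no
  Position 4: "cc" => no
  Position 5: "ca" => no
  Position 6: "ab" => no
  Position 7: "bb" => MATCH
  Position 8: "ba" => no
Total occurrences: 1

1


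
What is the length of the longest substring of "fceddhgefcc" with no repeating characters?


Input: "fceddhgefcc"
Sliding window (track last position of each char):
  Position 0 ('f'): window [0,0] length 1 -- new best
  Position 1 ('c'): window [0,1] length 2 -- new best
  Position 2 ('e'): window [0,2] length 3 -- new best
  Position 3 ('d'): window [0,3] length 4 -- new best
  Position 4 ('d'): repeat (last at 3), move window start to 4
  Position 4 ('d'): window [4,4] length 1
  Position 5 ('h'): window [4,5] length 2
  Position 6 ('g'): window [4,6] length 3
  Position 7 ('e'): window [4,7] length 4
  Position 8 ('f'): window [4,8] length 5 -- new best
  Position 9 ('c'): window [4,9] length 6 -- new best
  Position 10 ('c'): repeat (last at 9), move window start to 10
  Position 10 ('c'): window [10,10] length 1
Longest substring with no repeats: "dhgefc" with length 6

6


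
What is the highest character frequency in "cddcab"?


Input: cddcab
Character counts:
  'a': 1
  'b': 1
  'c': 2
  'd': 2
Maximum frequency: 2

2


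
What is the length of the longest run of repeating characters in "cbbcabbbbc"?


Input: "cbbcabbbbc"
Scanning for longest run:
  Position 1 ('b'): new char, reset run to 1
  Position 2 ('b'): continues run of 'b', length=2
  Position 3 ('c'): new char, reset run to 1
  Position 4 ('a'): new char, reset run to 1
  Position 5 ('b'): new char, reset run to 1
  Position 6 ('b'): continues run of 'b', length=2
  Position 7 ('b'): continues run of 'b', length=3
  Position 8 ('b'): continues run of 'b', length=4
  Position 9 ('c'): new char, reset run to 1
Longest run: 'b' with length 4

4


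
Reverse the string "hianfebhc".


Input: hianfebhc
Reading characters right to left:
  Position 8: 'c'
  Position 7: 'h'
  Position 6: 'b'
  Position 5: 'e'
  Position 4: 'f'
  Position 3: 'n'
  Position 2: 'a'
  Position 1: 'i'
  Position 0: 'h'
Reversed: chbefnaih

chbefnaih


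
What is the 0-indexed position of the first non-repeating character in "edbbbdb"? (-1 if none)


Input: edbbbdb
Character frequencies:
  'b': 4
  'd': 2
  'e': 1
Scanning left to right for freq == 1:
  Position 0 ('e'): unique! => answer = 0

0


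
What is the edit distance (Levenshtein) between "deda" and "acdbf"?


Computing edit distance: "deda" -> "acdbf"
DP table:
           a    c    d    b    f
      0    1    2    3    4    5
  d   1    1    2    2    3    4
  e   2    2    2    3    3    4
  d   3    3    3    2    3    4
  a   4    3    4    3    3    4
Edit distance = dp[4][5] = 4

4


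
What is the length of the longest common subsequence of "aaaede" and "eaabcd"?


LCS of "aaaede" and "eaabcd"
DP table:
           e    a    a    b    c    d
      0    0    0    0    0    0    0
  a   0    0    1    1    1    1    1
  a   0    0    1    2    2    2    2
  a   0    0    1    2    2    2    2
  e   0    1    1    2    2    2    2
  d   0    1    1    2    2    2    3
  e   0    1    1    2    2    2    3
LCS length = dp[6][6] = 3

3


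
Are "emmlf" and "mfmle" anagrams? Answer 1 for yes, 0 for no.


Strings: "emmlf", "mfmle"
Sorted first:  eflmm
Sorted second: eflmm
Sorted forms match => anagrams

1


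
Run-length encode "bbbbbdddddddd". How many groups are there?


Input: bbbbbdddddddd
Scanning for consecutive runs:
  Group 1: 'b' x 5 (positions 0-4)
  Group 2: 'd' x 8 (positions 5-12)
Total groups: 2

2


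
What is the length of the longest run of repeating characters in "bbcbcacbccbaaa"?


Input: "bbcbcacbccbaaa"
Scanning for longest run:
  Position 1 ('b'): continues run of 'b', length=2
  Position 2 ('c'): new char, reset run to 1
  Position 3 ('b'): new char, reset run to 1
  Position 4 ('c'): new char, reset run to 1
  Position 5 ('a'): new char, reset run to 1
  Position 6 ('c'): new char, reset run to 1
  Position 7 ('b'): new char, reset run to 1
  Position 8 ('c'): new char, reset run to 1
  Position 9 ('c'): continues run of 'c', length=2
  Position 10 ('b'): new char, reset run to 1
  Position 11 ('a'): new char, reset run to 1
  Position 12 ('a'): continues run of 'a', length=2
  Position 13 ('a'): continues run of 'a', length=3
Longest run: 'a' with length 3

3


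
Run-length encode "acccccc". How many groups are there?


Input: acccccc
Scanning for consecutive runs:
  Group 1: 'a' x 1 (positions 0-0)
  Group 2: 'c' x 6 (positions 1-6)
Total groups: 2

2


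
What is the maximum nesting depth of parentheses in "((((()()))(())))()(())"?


Input: "((((()()))(())))()(())"
Tracking depth:
  Position 0 '(': depth becomes 1
  Position 1 '(': depth becomes 2
  Position 2 '(': depth becomes 3
  Position 3 '(': depth becomes 4
  Position 4 '(': depth becomes 5
  Position 5 ')': depth becomes 4
  Position 6 '(': depth becomes 5
  Position 7 ')': depth becomes 4
  Position 8 ')': depth becomes 3
  Position 9 ')': depth becomes 2
  Position 10 '(': depth becomes 3
  Position 11 '(': depth becomes 4
  Position 12 ')': depth becomes 3
  Position 13 ')': depth becomes 2
  Position 14 ')': depth becomes 1
  Position 15 ')': depth becomes 0
  Position 16 '(': depth becomes 1
  Position 17 ')': depth becomes 0
  Position 18 '(': depth becomes 1
  Position 19 '(': depth becomes 2
  Position 20 ')': depth becomes 1
  Position 21 ')': depth becomes 0
Maximum depth reached: 5

5


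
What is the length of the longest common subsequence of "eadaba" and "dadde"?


LCS of "eadaba" and "dadde"
DP table:
           d    a    d    d    e
      0    0    0    0    0    0
  e   0    0    0    0    0    1
  a   0    0    1    1    1    1
  d   0    1    1    2    2    2
  a   0    1    2    2    2    2
  b   0    1    2    2    2    2
  a   0    1    2    2    2    2
LCS length = dp[6][5] = 2

2


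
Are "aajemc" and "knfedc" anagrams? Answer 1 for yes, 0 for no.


Strings: "aajemc", "knfedc"
Sorted first:  aacejm
Sorted second: cdefkn
Differ at position 0: 'a' vs 'c' => not anagrams

0


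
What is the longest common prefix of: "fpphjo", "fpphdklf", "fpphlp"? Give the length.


Words: fpphjo, fpphdklf, fpphlp
  Position 0: all 'f' => match
  Position 1: all 'p' => match
  Position 2: all 'p' => match
  Position 3: all 'h' => match
  Position 4: ('j', 'd', 'l') => mismatch, stop
LCP = "fpph" (length 4)

4


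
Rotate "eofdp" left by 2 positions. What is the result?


Input: "eofdp", rotate left by 2
First 2 characters: "eo"
Remaining characters: "fdp"
Concatenate remaining + first: "fdp" + "eo" = "fdpeo"

fdpeo


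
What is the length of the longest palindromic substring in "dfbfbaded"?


Input: "dfbfbaded"
Checking substrings for palindromes:
  [1:4] "fbf" (len 3) => palindrome
  [2:5] "bfb" (len 3) => palindrome
  [6:9] "ded" (len 3) => palindrome
Longest palindromic substring: "fbf" with length 3

3


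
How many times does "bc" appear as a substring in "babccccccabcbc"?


Searching for "bc" in "babccccccabcbc"
Scanning each position:
  Position 0: "ba" => no
  Position 1: "ab" => no
  Position 2: "bc" => MATCH
  Position 3: "cc" => no
  Position 4: "cc" => no
  Position 5: "cc" => no
  Position 6: "cc" => no
  Position 7: "cc" => no
  Position 8: "ca" => no
  Position 9: "ab" => no
  Position 10: "bc" => MATCH
  Position 11: "cb" => no
  Position 12: "bc" => MATCH
Total occurrences: 3

3


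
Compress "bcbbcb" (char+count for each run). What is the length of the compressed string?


Input: bcbbcb
Runs:
  'b' x 1 => "b1"
  'c' x 1 => "c1"
  'b' x 2 => "b2"
  'c' x 1 => "c1"
  'b' x 1 => "b1"
Compressed: "b1c1b2c1b1"
Compressed length: 10

10


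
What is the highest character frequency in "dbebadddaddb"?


Input: dbebadddaddb
Character counts:
  'a': 2
  'b': 3
  'd': 6
  'e': 1
Maximum frequency: 6

6


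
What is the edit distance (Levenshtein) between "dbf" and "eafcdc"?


Computing edit distance: "dbf" -> "eafcdc"
DP table:
           e    a    f    c    d    c
      0    1    2    3    4    5    6
  d   1    1    2    3    4    4    5
  b   2    2    2    3    4    5    5
  f   3    3    3    2    3    4    5
Edit distance = dp[3][6] = 5

5


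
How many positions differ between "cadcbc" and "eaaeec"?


Comparing "cadcbc" and "eaaeec" position by position:
  Position 0: 'c' vs 'e' => DIFFER
  Position 1: 'a' vs 'a' => same
  Position 2: 'd' vs 'a' => DIFFER
  Position 3: 'c' vs 'e' => DIFFER
  Position 4: 'b' vs 'e' => DIFFER
  Position 5: 'c' vs 'c' => same
Positions that differ: 4

4


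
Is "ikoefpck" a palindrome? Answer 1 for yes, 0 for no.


Input: ikoefpck
Reversed: kcpfeoki
  Compare pos 0 ('i') with pos 7 ('k'): MISMATCH
  Compare pos 1 ('k') with pos 6 ('c'): MISMATCH
  Compare pos 2 ('o') with pos 5 ('p'): MISMATCH
  Compare pos 3 ('e') with pos 4 ('f'): MISMATCH
Result: not a palindrome

0


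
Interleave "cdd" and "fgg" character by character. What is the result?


Interleaving "cdd" and "fgg":
  Position 0: 'c' from first, 'f' from second => "cf"
  Position 1: 'd' from first, 'g' from second => "dg"
  Position 2: 'd' from first, 'g' from second => "dg"
Result: cfdgdg

cfdgdg


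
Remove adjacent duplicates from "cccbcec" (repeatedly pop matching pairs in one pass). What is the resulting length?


Input: cccbcec
Stack-based adjacent duplicate removal:
  Read 'c': push. Stack: c
  Read 'c': matches stack top 'c' => pop. Stack: (empty)
  Read 'c': push. Stack: c
  Read 'b': push. Stack: cb
  Read 'c': push. Stack: cbc
  Read 'e': push. Stack: cbce
  Read 'c': push. Stack: cbcec
Final stack: "cbcec" (length 5)

5


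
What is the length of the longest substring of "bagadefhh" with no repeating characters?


Input: "bagadefhh"
Sliding window (track last position of each char):
  Position 0 ('b'): window [0,0] length 1 -- new best
  Position 1 ('a'): window [0,1] length 2 -- new best
  Position 2 ('g'): window [0,2] length 3 -- new best
  Position 3 ('a'): repeat (last at 1), move window start to 2
  Position 3 ('a'): window [2,3] length 2
  Position 4 ('d'): window [2,4] length 3
  Position 5 ('e'): window [2,5] length 4 -- new best
  Position 6 ('f'): window [2,6] length 5 -- new best
  Position 7 ('h'): window [2,7] length 6 -- new best
  Position 8 ('h'): repeat (last at 7), move window start to 8
  Position 8 ('h'): window [8,8] length 1
Longest substring with no repeats: "gadefh" with length 6

6


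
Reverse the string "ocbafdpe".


Input: ocbafdpe
Reading characters right to left:
  Position 7: 'e'
  Position 6: 'p'
  Position 5: 'd'
  Position 4: 'f'
  Position 3: 'a'
  Position 2: 'b'
  Position 1: 'c'
  Position 0: 'o'
Reversed: epdfabco

epdfabco


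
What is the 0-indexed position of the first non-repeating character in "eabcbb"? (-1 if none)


Input: eabcbb
Character frequencies:
  'a': 1
  'b': 3
  'c': 1
  'e': 1
Scanning left to right for freq == 1:
  Position 0 ('e'): unique! => answer = 0

0


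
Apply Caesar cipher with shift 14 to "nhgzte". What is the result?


Caesar cipher: shift "nhgzte" by 14
  'n' (pos 13) + 14 = pos 1 = 'b'
  'h' (pos 7) + 14 = pos 21 = 'v'
  'g' (pos 6) + 14 = pos 20 = 'u'
  'z' (pos 25) + 14 = pos 13 = 'n'
  't' (pos 19) + 14 = pos 7 = 'h'
  'e' (pos 4) + 14 = pos 18 = 's'
Result: bvunhs

bvunhs


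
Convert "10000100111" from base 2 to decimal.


Input: "10000100111" in base 2
Positional expansion:
  Digit '1' (value 1) x 2^10 = 1024
  Digit '0' (value 0) x 2^9 = 0
  Digit '0' (value 0) x 2^8 = 0
  Digit '0' (value 0) x 2^7 = 0
  Digit '0' (value 0) x 2^6 = 0
  Digit '1' (value 1) x 2^5 = 32
  Digit '0' (value 0) x 2^4 = 0
  Digit '0' (value 0) x 2^3 = 0
  Digit '1' (value 1) x 2^2 = 4
  Digit '1' (value 1) x 2^1 = 2
  Digit '1' (value 1) x 2^0 = 1
Sum = 1063

1063


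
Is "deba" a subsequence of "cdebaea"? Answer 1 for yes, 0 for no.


Check if "deba" is a subsequence of "cdebaea"
Greedy scan:
  Position 0 ('c'): no match needed
  Position 1 ('d'): matches sub[0] = 'd'
  Position 2 ('e'): matches sub[1] = 'e'
  Position 3 ('b'): matches sub[2] = 'b'
  Position 4 ('a'): matches sub[3] = 'a'
  Position 5 ('e'): no match needed
  Position 6 ('a'): no match needed
All 4 characters matched => is a subsequence

1


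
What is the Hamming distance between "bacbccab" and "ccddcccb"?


Comparing "bacbccab" and "ccddcccb" position by position:
  Position 0: 'b' vs 'c' => differ
  Position 1: 'a' vs 'c' => differ
  Position 2: 'c' vs 'd' => differ
  Position 3: 'b' vs 'd' => differ
  Position 4: 'c' vs 'c' => same
  Position 5: 'c' vs 'c' => same
  Position 6: 'a' vs 'c' => differ
  Position 7: 'b' vs 'b' => same
Total differences (Hamming distance): 5

5


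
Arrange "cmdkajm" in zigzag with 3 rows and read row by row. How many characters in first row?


Zigzag "cmdkajm" into 3 rows:
Placing characters:
  'c' => row 0
  'm' => row 1
  'd' => row 2
  'k' => row 1
  'a' => row 0
  'j' => row 1
  'm' => row 2
Rows:
  Row 0: "ca"
  Row 1: "mkj"
  Row 2: "dm"
First row length: 2

2


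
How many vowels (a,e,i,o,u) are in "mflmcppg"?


Input: mflmcppg
Checking each character:
  'm' at position 0: consonant
  'f' at position 1: consonant
  'l' at position 2: consonant
  'm' at position 3: consonant
  'c' at position 4: consonant
  'p' at position 5: consonant
  'p' at position 6: consonant
  'g' at position 7: consonant
Total vowels: 0

0


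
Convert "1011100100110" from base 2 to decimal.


Input: "1011100100110" in base 2
Positional expansion:
  Digit '1' (value 1) x 2^12 = 4096
  Digit '0' (value 0) x 2^11 = 0
  Digit '1' (value 1) x 2^10 = 1024
  Digit '1' (value 1) x 2^9 = 512
  Digit '1' (value 1) x 2^8 = 256
  Digit '0' (value 0) x 2^7 = 0
  Digit '0' (value 0) x 2^6 = 0
  Digit '1' (value 1) x 2^5 = 32
  Digit '0' (value 0) x 2^4 = 0
  Digit '0' (value 0) x 2^3 = 0
  Digit '1' (value 1) x 2^2 = 4
  Digit '1' (value 1) x 2^1 = 2
  Digit '0' (value 0) x 2^0 = 0
Sum = 5926

5926


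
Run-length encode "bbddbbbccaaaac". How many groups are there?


Input: bbddbbbccaaaac
Scanning for consecutive runs:
  Group 1: 'b' x 2 (positions 0-1)
  Group 2: 'd' x 2 (positions 2-3)
  Group 3: 'b' x 3 (positions 4-6)
  Group 4: 'c' x 2 (positions 7-8)
  Group 5: 'a' x 4 (positions 9-12)
  Group 6: 'c' x 1 (positions 13-13)
Total groups: 6

6


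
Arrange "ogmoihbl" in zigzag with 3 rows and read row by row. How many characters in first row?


Zigzag "ogmoihbl" into 3 rows:
Placing characters:
  'o' => row 0
  'g' => row 1
  'm' => row 2
  'o' => row 1
  'i' => row 0
  'h' => row 1
  'b' => row 2
  'l' => row 1
Rows:
  Row 0: "oi"
  Row 1: "gohl"
  Row 2: "mb"
First row length: 2

2


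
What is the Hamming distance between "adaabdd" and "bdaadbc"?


Comparing "adaabdd" and "bdaadbc" position by position:
  Position 0: 'a' vs 'b' => differ
  Position 1: 'd' vs 'd' => same
  Position 2: 'a' vs 'a' => same
  Position 3: 'a' vs 'a' => same
  Position 4: 'b' vs 'd' => differ
  Position 5: 'd' vs 'b' => differ
  Position 6: 'd' vs 'c' => differ
Total differences (Hamming distance): 4

4


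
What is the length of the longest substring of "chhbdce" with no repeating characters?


Input: "chhbdce"
Sliding window (track last position of each char):
  Position 0 ('c'): window [0,0] length 1 -- new best
  Position 1 ('h'): window [0,1] length 2 -- new best
  Position 2 ('h'): repeat (last at 1), move window start to 2
  Position 2 ('h'): window [2,2] length 1
  Position 3 ('b'): window [2,3] length 2
  Position 4 ('d'): window [2,4] length 3 -- new best
  Position 5 ('c'): window [2,5] length 4 -- new best
  Position 6 ('e'): window [2,6] length 5 -- new best
Longest substring with no repeats: "hbdce" with length 5

5


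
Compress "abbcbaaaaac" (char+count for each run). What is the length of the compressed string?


Input: abbcbaaaaac
Runs:
  'a' x 1 => "a1"
  'b' x 2 => "b2"
  'c' x 1 => "c1"
  'b' x 1 => "b1"
  'a' x 5 => "a5"
  'c' x 1 => "c1"
Compressed: "a1b2c1b1a5c1"
Compressed length: 12

12


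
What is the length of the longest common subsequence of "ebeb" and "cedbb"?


LCS of "ebeb" and "cedbb"
DP table:
           c    e    d    b    b
      0    0    0    0    0    0
  e   0    0    1    1    1    1
  b   0    0    1    1    2    2
  e   0    0    1    1    2    2
  b   0    0    1    1    2    3
LCS length = dp[4][5] = 3

3


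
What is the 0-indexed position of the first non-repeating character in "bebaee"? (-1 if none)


Input: bebaee
Character frequencies:
  'a': 1
  'b': 2
  'e': 3
Scanning left to right for freq == 1:
  Position 0 ('b'): freq=2, skip
  Position 1 ('e'): freq=3, skip
  Position 2 ('b'): freq=2, skip
  Position 3 ('a'): unique! => answer = 3

3


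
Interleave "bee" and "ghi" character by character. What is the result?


Interleaving "bee" and "ghi":
  Position 0: 'b' from first, 'g' from second => "bg"
  Position 1: 'e' from first, 'h' from second => "eh"
  Position 2: 'e' from first, 'i' from second => "ei"
Result: bgehei

bgehei


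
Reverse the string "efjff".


Input: efjff
Reading characters right to left:
  Position 4: 'f'
  Position 3: 'f'
  Position 2: 'j'
  Position 1: 'f'
  Position 0: 'e'
Reversed: ffjfe

ffjfe


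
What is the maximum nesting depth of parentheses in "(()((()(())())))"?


Input: "(()((()(())())))"
Tracking depth:
  Position 0 '(': depth becomes 1
  Position 1 '(': depth becomes 2
  Position 2 ')': depth becomes 1
  Position 3 '(': depth becomes 2
  Position 4 '(': depth becomes 3
  Position 5 '(': depth becomes 4
  Position 6 ')': depth becomes 3
  Position 7 '(': depth becomes 4
  Position 8 '(': depth becomes 5
  Position 9 ')': depth becomes 4
  Position 10 ')': depth becomes 3
  Position 11 '(': depth becomes 4
  Position 12 ')': depth becomes 3
  Position 13 ')': depth becomes 2
  Position 14 ')': depth becomes 1
  Position 15 ')': depth becomes 0
Maximum depth reached: 5

5


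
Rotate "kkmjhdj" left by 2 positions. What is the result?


Input: "kkmjhdj", rotate left by 2
First 2 characters: "kk"
Remaining characters: "mjhdj"
Concatenate remaining + first: "mjhdj" + "kk" = "mjhdjkk"

mjhdjkk


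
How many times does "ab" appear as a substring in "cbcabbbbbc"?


Searching for "ab" in "cbcabbbbbc"
Scanning each position:
  Position 0: "cb" => no
  Position 1: "bc" => no
  Position 2: "ca" => no
  Position 3: "ab" => MATCH
  Position 4: "bb" => no
  Position 5: "bb" => no
  Position 6: "bb" => no
  Position 7: "bb" => no
  Position 8: "bc" => no
Total occurrences: 1

1


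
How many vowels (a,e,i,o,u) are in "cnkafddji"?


Input: cnkafddji
Checking each character:
  'c' at position 0: consonant
  'n' at position 1: consonant
  'k' at position 2: consonant
  'a' at position 3: vowel (running total: 1)
  'f' at position 4: consonant
  'd' at position 5: consonant
  'd' at position 6: consonant
  'j' at position 7: consonant
  'i' at position 8: vowel (running total: 2)
Total vowels: 2

2


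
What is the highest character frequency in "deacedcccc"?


Input: deacedcccc
Character counts:
  'a': 1
  'c': 5
  'd': 2
  'e': 2
Maximum frequency: 5

5


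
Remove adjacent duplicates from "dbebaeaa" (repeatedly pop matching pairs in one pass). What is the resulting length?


Input: dbebaeaa
Stack-based adjacent duplicate removal:
  Read 'd': push. Stack: d
  Read 'b': push. Stack: db
  Read 'e': push. Stack: dbe
  Read 'b': push. Stack: dbeb
  Read 'a': push. Stack: dbeba
  Read 'e': push. Stack: dbebae
  Read 'a': push. Stack: dbebaea
  Read 'a': matches stack top 'a' => pop. Stack: dbebae
Final stack: "dbebae" (length 6)

6


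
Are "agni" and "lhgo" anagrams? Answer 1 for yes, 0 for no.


Strings: "agni", "lhgo"
Sorted first:  agin
Sorted second: ghlo
Differ at position 0: 'a' vs 'g' => not anagrams

0


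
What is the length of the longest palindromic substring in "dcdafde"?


Input: "dcdafde"
Checking substrings for palindromes:
  [0:3] "dcd" (len 3) => palindrome
Longest palindromic substring: "dcd" with length 3

3


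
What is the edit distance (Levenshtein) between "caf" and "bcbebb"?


Computing edit distance: "caf" -> "bcbebb"
DP table:
           b    c    b    e    b    b
      0    1    2    3    4    5    6
  c   1    1    1    2    3    4    5
  a   2    2    2    2    3    4    5
  f   3    3    3    3    3    4    5
Edit distance = dp[3][6] = 5

5


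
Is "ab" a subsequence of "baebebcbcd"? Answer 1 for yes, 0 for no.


Check if "ab" is a subsequence of "baebebcbcd"
Greedy scan:
  Position 0 ('b'): no match needed
  Position 1 ('a'): matches sub[0] = 'a'
  Position 2 ('e'): no match needed
  Position 3 ('b'): matches sub[1] = 'b'
  Position 4 ('e'): no match needed
  Position 5 ('b'): no match needed
  Position 6 ('c'): no match needed
  Position 7 ('b'): no match needed
  Position 8 ('c'): no match needed
  Position 9 ('d'): no match needed
All 2 characters matched => is a subsequence

1


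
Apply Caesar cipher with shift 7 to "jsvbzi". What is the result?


Caesar cipher: shift "jsvbzi" by 7
  'j' (pos 9) + 7 = pos 16 = 'q'
  's' (pos 18) + 7 = pos 25 = 'z'
  'v' (pos 21) + 7 = pos 2 = 'c'
  'b' (pos 1) + 7 = pos 8 = 'i'
  'z' (pos 25) + 7 = pos 6 = 'g'
  'i' (pos 8) + 7 = pos 15 = 'p'
Result: qzcigp

qzcigp


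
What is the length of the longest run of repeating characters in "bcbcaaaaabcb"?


Input: "bcbcaaaaabcb"
Scanning for longest run:
  Position 1 ('c'): new char, reset run to 1
  Position 2 ('b'): new char, reset run to 1
  Position 3 ('c'): new char, reset run to 1
  Position 4 ('a'): new char, reset run to 1
  Position 5 ('a'): continues run of 'a', length=2
  Position 6 ('a'): continues run of 'a', length=3
  Position 7 ('a'): continues run of 'a', length=4
  Position 8 ('a'): continues run of 'a', length=5
  Position 9 ('b'): new char, reset run to 1
  Position 10 ('c'): new char, reset run to 1
  Position 11 ('b'): new char, reset run to 1
Longest run: 'a' with length 5

5


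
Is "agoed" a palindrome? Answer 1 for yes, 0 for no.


Input: agoed
Reversed: deoga
  Compare pos 0 ('a') with pos 4 ('d'): MISMATCH
  Compare pos 1 ('g') with pos 3 ('e'): MISMATCH
Result: not a palindrome

0


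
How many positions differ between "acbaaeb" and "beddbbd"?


Comparing "acbaaeb" and "beddbbd" position by position:
  Position 0: 'a' vs 'b' => DIFFER
  Position 1: 'c' vs 'e' => DIFFER
  Position 2: 'b' vs 'd' => DIFFER
  Position 3: 'a' vs 'd' => DIFFER
  Position 4: 'a' vs 'b' => DIFFER
  Position 5: 'e' vs 'b' => DIFFER
  Position 6: 'b' vs 'd' => DIFFER
Positions that differ: 7

7


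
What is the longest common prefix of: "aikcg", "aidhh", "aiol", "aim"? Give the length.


Words: aikcg, aidhh, aiol, aim
  Position 0: all 'a' => match
  Position 1: all 'i' => match
  Position 2: ('k', 'd', 'o', 'm') => mismatch, stop
LCP = "ai" (length 2)

2


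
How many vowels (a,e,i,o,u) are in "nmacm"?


Input: nmacm
Checking each character:
  'n' at position 0: consonant
  'm' at position 1: consonant
  'a' at position 2: vowel (running total: 1)
  'c' at position 3: consonant
  'm' at position 4: consonant
Total vowels: 1

1


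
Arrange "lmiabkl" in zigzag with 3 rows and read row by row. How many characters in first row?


Zigzag "lmiabkl" into 3 rows:
Placing characters:
  'l' => row 0
  'm' => row 1
  'i' => row 2
  'a' => row 1
  'b' => row 0
  'k' => row 1
  'l' => row 2
Rows:
  Row 0: "lb"
  Row 1: "mak"
  Row 2: "il"
First row length: 2

2


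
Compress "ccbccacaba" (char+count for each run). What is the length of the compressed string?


Input: ccbccacaba
Runs:
  'c' x 2 => "c2"
  'b' x 1 => "b1"
  'c' x 2 => "c2"
  'a' x 1 => "a1"
  'c' x 1 => "c1"
  'a' x 1 => "a1"
  'b' x 1 => "b1"
  'a' x 1 => "a1"
Compressed: "c2b1c2a1c1a1b1a1"
Compressed length: 16

16


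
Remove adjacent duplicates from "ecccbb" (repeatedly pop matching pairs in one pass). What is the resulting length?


Input: ecccbb
Stack-based adjacent duplicate removal:
  Read 'e': push. Stack: e
  Read 'c': push. Stack: ec
  Read 'c': matches stack top 'c' => pop. Stack: e
  Read 'c': push. Stack: ec
  Read 'b': push. Stack: ecb
  Read 'b': matches stack top 'b' => pop. Stack: ec
Final stack: "ec" (length 2)

2


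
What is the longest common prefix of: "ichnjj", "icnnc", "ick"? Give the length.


Words: ichnjj, icnnc, ick
  Position 0: all 'i' => match
  Position 1: all 'c' => match
  Position 2: ('h', 'n', 'k') => mismatch, stop
LCP = "ic" (length 2)

2


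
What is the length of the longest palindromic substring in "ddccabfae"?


Input: "ddccabfae"
Checking substrings for palindromes:
  [0:2] "dd" (len 2) => palindrome
  [2:4] "cc" (len 2) => palindrome
Longest palindromic substring: "dd" with length 2

2


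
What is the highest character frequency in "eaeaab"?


Input: eaeaab
Character counts:
  'a': 3
  'b': 1
  'e': 2
Maximum frequency: 3

3


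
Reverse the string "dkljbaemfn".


Input: dkljbaemfn
Reading characters right to left:
  Position 9: 'n'
  Position 8: 'f'
  Position 7: 'm'
  Position 6: 'e'
  Position 5: 'a'
  Position 4: 'b'
  Position 3: 'j'
  Position 2: 'l'
  Position 1: 'k'
  Position 0: 'd'
Reversed: nfmeabjlkd

nfmeabjlkd


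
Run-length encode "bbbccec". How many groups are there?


Input: bbbccec
Scanning for consecutive runs:
  Group 1: 'b' x 3 (positions 0-2)
  Group 2: 'c' x 2 (positions 3-4)
  Group 3: 'e' x 1 (positions 5-5)
  Group 4: 'c' x 1 (positions 6-6)
Total groups: 4

4
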